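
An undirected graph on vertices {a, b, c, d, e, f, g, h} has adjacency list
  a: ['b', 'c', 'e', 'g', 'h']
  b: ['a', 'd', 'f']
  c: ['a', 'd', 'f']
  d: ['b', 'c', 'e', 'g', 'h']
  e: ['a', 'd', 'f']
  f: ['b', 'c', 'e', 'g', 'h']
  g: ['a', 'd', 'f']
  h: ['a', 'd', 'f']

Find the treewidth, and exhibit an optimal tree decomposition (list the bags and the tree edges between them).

The largest bag has 4 vertices, giving width 3; this decomposition certifies tw(G) ≤ 3. For the lower bound: the 4 vertex sets {b,d}, {e,f}, {a}, {g} are disjoint, each induces a connected subgraph, and every pair is joined by at least one edge of G. Contracting each set to a single vertex therefore yields K_{4} as a minor, and since treewidth is minor-monotone, tw(G) ≥ tw(K_{4}) = 3. Combining the bounds, tw(G) = 3.

Treewidth 3.
Bags: B1 = {a, b, d, f}  B2 = {a, d, e, f}  B3 = {a, d, f, g}  B4 = {a, d, f, h}  B5 = {a, c, d, f}
Tree: B1–B2, B2–B3, B3–B4, B4–B5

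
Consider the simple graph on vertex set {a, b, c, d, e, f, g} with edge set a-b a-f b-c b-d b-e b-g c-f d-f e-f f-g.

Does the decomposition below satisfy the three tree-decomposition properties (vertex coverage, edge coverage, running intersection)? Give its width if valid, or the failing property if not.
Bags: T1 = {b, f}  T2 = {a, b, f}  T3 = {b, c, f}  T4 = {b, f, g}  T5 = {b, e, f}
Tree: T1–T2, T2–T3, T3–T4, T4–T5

No — vertex d appears in no bag.

A tree decomposition must satisfy three properties: every vertex lies in some bag; for every edge, both endpoints lie together in some bag; and for every vertex, the bags containing it form a connected subtree. Here vertex d appears in no bag, so the decomposition is invalid.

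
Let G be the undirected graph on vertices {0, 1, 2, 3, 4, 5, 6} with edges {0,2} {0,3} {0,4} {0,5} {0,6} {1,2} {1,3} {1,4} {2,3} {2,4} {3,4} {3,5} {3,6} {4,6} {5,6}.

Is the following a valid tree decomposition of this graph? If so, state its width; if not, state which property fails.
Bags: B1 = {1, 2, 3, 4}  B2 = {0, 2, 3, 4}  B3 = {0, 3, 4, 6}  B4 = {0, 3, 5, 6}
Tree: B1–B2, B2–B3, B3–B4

Yes; width 3.

Vertex coverage: the bags together contain {0, 1, 2, 3, 4, 5, 6}, the full vertex set. Edge coverage: each edge of G has both endpoints in at least one bag. Running intersection: for every vertex, the bags containing it form a connected subtree. All three properties hold, so this is a valid tree decomposition of width max|bag| − 1 = 3, and hence tw(G) ≤ 3.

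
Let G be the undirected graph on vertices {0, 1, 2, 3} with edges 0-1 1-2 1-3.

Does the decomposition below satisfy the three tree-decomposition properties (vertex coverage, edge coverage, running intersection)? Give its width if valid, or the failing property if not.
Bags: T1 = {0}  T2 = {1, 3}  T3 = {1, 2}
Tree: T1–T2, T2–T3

No — edge (1,0) lies in no bag.

A tree decomposition must satisfy three properties: every vertex lies in some bag; for every edge, both endpoints lie together in some bag; and for every vertex, the bags containing it form a connected subtree. Here edge (1,0) lies in no bag, so the decomposition is invalid.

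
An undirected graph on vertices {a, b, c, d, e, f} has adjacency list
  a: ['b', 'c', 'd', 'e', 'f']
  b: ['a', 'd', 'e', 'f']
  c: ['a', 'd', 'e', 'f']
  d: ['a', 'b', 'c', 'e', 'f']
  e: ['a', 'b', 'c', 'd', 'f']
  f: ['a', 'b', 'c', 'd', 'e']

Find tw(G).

4

A width-4 tree decomposition is:
Bags: B1 = {a, c, d, e, f}  B2 = {a, b, d, e, f}
Tree: B1–B2
Every bag has size at most 5, so the width is 5 − 1 = 4 and tw(G) ≤ 4. On the other hand G contains the 5-clique {a, c, d, e, f}. A clique must lie in a single bag of any decomposition, so no decomposition can have width below 4. Hence tw(G) = 4 exactly.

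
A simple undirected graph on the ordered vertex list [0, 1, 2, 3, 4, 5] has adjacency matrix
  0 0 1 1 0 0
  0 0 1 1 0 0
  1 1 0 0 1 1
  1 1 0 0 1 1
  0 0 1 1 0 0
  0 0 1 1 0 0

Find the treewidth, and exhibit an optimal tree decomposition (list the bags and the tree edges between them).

Every bag has size at most 3, so the width is 3 − 1 = 2 and tw(G) ≤ 2. The edges 0–3–4–2–0 form a cycle, so G is not a tree and its treewidth is at least 2. Therefore the treewidth is 2.

Treewidth 2.
One such decomposition:
Bags: B1 = {0, 2, 3}  B2 = {2, 3, 4}  B3 = {1, 2, 3}  B4 = {2, 3, 5}
Tree: B1–B2, B2–B3, B3–B4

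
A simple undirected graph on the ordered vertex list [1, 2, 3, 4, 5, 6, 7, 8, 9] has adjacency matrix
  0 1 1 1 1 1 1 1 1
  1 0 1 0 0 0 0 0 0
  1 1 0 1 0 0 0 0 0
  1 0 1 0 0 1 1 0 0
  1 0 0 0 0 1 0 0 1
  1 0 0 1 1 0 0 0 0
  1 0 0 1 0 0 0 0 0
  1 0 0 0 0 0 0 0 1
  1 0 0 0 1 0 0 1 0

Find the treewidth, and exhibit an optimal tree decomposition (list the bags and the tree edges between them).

Treewidth 2.
Bags: B1 = {1, 3, 4}  B2 = {1, 4, 6}  B3 = {1, 2, 3}  B4 = {1, 4, 7}  B5 = {1, 5, 6}  B6 = {1, 5, 9}  B7 = {1, 8, 9}
Tree: B1–B2, B1–B3, B1–B4, B2–B5, B5–B6, B6–B7

The largest bag has 3 vertices, giving width 2; this decomposition certifies tw(G) ≤ 2. On the other hand G contains the 3-clique {1, 2, 3}. A clique must lie in a single bag of any decomposition, so no decomposition can have width below 2. Combining the bounds, tw(G) = 2.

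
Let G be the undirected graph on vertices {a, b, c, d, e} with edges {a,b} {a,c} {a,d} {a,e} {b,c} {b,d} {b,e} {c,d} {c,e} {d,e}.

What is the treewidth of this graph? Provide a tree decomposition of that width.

Treewidth 4.
Bags: B1 = {a, b, c, d, e}
Tree: (single bag)

A single bag containing all 5 vertices is trivially a valid decomposition of width 4. Conversely, {a, b, c, d, e} is a clique of size 5, and the vertices of any clique must share a bag in every tree decomposition; so some bag has ≥ 5 vertices and tw(G) ≥ 4. Therefore the treewidth is 4.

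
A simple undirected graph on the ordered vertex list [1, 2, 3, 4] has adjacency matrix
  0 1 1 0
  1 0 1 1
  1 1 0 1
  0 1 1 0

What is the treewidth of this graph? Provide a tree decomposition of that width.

Each bag holds 3 vertices, so the decomposition has width 2, which upper-bounds the treewidth. For the lower bound, the 3 vertices {1, 2, 3} are pairwise adjacent, and any tree decomposition puts a clique entirely inside one bag — forcing width ≥ 2. Combining the bounds, tw(G) = 2.

Treewidth 2.
Bags: B1 = {2, 3, 4}  B2 = {1, 2, 3}
Tree: B1–B2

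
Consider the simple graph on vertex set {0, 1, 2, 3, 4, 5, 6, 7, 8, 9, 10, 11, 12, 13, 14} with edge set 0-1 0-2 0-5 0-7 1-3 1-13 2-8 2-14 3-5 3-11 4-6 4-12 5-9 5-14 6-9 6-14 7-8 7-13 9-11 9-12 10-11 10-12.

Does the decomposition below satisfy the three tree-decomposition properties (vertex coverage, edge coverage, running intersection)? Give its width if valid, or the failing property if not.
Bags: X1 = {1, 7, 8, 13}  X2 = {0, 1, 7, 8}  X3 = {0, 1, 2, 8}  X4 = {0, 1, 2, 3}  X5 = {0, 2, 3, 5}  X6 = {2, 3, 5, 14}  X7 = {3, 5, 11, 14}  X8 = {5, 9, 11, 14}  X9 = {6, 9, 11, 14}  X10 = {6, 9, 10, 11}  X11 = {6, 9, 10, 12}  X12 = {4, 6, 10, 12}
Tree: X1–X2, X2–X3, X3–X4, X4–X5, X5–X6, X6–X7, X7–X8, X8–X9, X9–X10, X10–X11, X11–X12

Yes; width 3.

Every vertex of G appears in some bag (union = {0, 1, 2, 3, 4, 5, 6, 7, 8, 9, 10, 11, 12, 13, 14}); every edge is covered by a bag; and for each vertex v the set of bags containing v is connected in the bag tree. The decomposition is therefore valid. The largest bag has 4 vertices, so the width is 3.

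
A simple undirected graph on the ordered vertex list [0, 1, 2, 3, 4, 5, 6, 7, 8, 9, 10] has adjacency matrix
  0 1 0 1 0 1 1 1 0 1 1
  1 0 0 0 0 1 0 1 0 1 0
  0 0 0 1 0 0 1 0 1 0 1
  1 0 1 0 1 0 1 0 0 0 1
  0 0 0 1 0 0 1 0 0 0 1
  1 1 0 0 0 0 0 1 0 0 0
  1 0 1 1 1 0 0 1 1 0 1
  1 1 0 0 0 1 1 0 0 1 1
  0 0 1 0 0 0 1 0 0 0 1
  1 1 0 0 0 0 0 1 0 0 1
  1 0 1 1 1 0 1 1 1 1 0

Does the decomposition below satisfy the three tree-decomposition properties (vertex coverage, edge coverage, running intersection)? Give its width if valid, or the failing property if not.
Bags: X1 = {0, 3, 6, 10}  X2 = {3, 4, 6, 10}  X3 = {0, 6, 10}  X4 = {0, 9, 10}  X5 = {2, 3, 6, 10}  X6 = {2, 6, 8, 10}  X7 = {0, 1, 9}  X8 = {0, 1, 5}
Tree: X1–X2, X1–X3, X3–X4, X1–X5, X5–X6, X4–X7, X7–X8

No — vertex 7 appears in no bag.

A tree decomposition must satisfy three properties: every vertex lies in some bag; for every edge, both endpoints lie together in some bag; and for every vertex, the bags containing it form a connected subtree. Here vertex 7 appears in no bag, so the decomposition is invalid.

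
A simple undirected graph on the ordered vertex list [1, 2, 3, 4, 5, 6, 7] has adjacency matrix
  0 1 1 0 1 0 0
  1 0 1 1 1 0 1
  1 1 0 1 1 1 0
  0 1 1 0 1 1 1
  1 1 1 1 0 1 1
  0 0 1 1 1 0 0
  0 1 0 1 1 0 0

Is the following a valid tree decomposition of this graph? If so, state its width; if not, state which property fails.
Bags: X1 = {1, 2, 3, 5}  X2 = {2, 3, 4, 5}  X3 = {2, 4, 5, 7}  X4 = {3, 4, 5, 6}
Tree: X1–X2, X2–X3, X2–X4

Yes; width 3.

Checking the three conditions: (i) the bags cover all of {1, 2, 3, 4, 5, 6, 7}; (ii) for each edge, some bag contains both endpoints; (iii) the bags containing any fixed vertex form a subtree. All hold, so the decomposition is valid with width 4 − 1 = 3.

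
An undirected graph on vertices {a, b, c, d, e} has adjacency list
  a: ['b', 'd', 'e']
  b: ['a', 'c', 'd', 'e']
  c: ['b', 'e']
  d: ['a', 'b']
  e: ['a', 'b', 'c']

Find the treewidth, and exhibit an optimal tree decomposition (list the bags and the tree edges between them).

The largest bag has 3 vertices, giving width 2; this decomposition certifies tw(G) ≤ 2. For the lower bound, the 3 vertices {a, b, d} are pairwise adjacent, and any tree decomposition puts a clique entirely inside one bag — forcing width ≥ 2. Therefore the treewidth is 2.

Treewidth 2.
Bags: B1 = {a, b, e}  B2 = {b, c, e}  B3 = {a, b, d}
Tree: B1–B2, B1–B3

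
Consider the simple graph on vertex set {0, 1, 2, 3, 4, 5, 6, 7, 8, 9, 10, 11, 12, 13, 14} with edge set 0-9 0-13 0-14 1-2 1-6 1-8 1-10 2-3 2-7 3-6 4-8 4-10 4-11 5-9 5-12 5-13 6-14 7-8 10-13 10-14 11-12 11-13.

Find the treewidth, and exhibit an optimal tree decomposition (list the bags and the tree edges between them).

Treewidth 3.
One such decomposition:
Bags: B1 = {2, 3, 7, 8}  B2 = {1, 2, 3, 8}  B3 = {1, 3, 6, 8}  B4 = {1, 4, 6, 8}  B5 = {1, 4, 6, 10}  B6 = {4, 6, 10, 14}  B7 = {4, 10, 11, 14}  B8 = {10, 11, 13, 14}  B9 = {0, 11, 13, 14}  B10 = {0, 11, 12, 13}  B11 = {0, 5, 12, 13}  B12 = {0, 5, 9, 12}
Tree: B1–B2, B2–B3, B3–B4, B4–B5, B5–B6, B6–B7, B7–B8, B8–B9, B9–B10, B10–B11, B11–B12

Each bag holds 4 vertices, so the decomposition has width 3, which upper-bounds the treewidth. For the lower bound: the 4 vertex sets {2,3,7}, {8}, {1}, {4,6,10,14} are disjoint, each induces a connected subgraph, and every pair is joined by at least one edge of G. Contracting each set to a single vertex therefore yields K_{4} as a minor, and since treewidth is minor-monotone, tw(G) ≥ tw(K_{4}) = 3. Combining the bounds, tw(G) = 3.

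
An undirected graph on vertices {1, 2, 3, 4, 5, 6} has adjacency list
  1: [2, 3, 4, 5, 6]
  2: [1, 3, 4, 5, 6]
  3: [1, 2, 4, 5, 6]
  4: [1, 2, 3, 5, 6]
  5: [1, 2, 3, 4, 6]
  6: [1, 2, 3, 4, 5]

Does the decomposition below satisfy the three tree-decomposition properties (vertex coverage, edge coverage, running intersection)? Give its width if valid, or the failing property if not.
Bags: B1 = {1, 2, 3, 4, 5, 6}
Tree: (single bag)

Yes; width 5.

Vertex coverage: the bags together contain {1, 2, 3, 4, 5, 6}, the full vertex set. Edge coverage: each edge of G has both endpoints in at least one bag. Running intersection: for every vertex, the bags containing it form a connected subtree. All three properties hold, so this is a valid tree decomposition of width max|bag| − 1 = 5, and hence tw(G) ≤ 5.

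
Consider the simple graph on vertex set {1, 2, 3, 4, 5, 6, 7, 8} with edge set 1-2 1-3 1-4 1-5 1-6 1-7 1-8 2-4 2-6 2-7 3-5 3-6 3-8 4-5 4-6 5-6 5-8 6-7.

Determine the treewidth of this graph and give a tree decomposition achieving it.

Every bag has size at most 4, so the width is 4 − 1 = 3 and tw(G) ≤ 3. On the other hand G contains the 4-clique {1, 3, 5, 8}. A clique must lie in a single bag of any decomposition, so no decomposition can have width below 3. Combining the bounds, tw(G) = 3.

Treewidth 3.
Bags: B1 = {1, 2, 4, 6}  B2 = {1, 4, 5, 6}  B3 = {1, 3, 5, 6}  B4 = {1, 3, 5, 8}  B5 = {1, 2, 6, 7}
Tree: B1–B2, B2–B3, B3–B4, B1–B5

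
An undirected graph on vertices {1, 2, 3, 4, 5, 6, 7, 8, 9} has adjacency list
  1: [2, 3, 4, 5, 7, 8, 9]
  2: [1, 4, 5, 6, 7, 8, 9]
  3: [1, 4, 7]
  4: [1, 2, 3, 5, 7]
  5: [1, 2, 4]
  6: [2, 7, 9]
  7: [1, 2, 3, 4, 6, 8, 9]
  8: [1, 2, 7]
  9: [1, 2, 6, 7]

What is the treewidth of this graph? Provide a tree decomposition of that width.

Each bag holds 4 vertices, so the decomposition has width 3, which upper-bounds the treewidth. Conversely, {1, 2, 4, 5} is a clique of size 4, and the vertices of any clique must share a bag in every tree decomposition; so some bag has ≥ 4 vertices and tw(G) ≥ 3. The upper and lower bounds meet at 3, so that is the treewidth.

Treewidth 3.
One optimal decomposition is:
Bags: B1 = {1, 2, 7, 9}  B2 = {1, 2, 4, 7}  B3 = {1, 3, 4, 7}  B4 = {1, 2, 7, 8}  B5 = {2, 6, 7, 9}  B6 = {1, 2, 4, 5}
Tree: B1–B2, B2–B3, B2–B4, B1–B5, B2–B6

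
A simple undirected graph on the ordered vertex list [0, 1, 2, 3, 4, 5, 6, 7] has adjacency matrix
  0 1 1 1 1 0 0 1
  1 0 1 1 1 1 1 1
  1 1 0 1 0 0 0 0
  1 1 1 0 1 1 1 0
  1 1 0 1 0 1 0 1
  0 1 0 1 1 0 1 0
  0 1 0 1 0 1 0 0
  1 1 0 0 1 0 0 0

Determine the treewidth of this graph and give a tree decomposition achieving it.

Treewidth 3.
One such decomposition:
Bags: B1 = {0, 1, 2, 3}  B2 = {0, 1, 3, 4}  B3 = {1, 3, 4, 5}  B4 = {1, 3, 5, 6}  B5 = {0, 1, 4, 7}
Tree: B1–B2, B2–B3, B3–B4, B2–B5

The largest bag has 4 vertices, giving width 3; this decomposition certifies tw(G) ≤ 3. For the lower bound, the 4 vertices {0, 1, 2, 3} are pairwise adjacent, and any tree decomposition puts a clique entirely inside one bag — forcing width ≥ 3. The upper and lower bounds meet at 3, so that is the treewidth.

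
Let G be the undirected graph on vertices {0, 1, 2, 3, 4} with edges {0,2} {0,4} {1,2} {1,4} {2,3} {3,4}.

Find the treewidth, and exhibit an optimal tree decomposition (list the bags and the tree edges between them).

Each bag holds 3 vertices, so the decomposition has width 2, which upper-bounds the treewidth. For the lower bound, G contains the cycle 3–4–0–2–3, so G is not a forest; only forests have treewidth ≤ 1, hence tw(G) ≥ 2. Hence tw(G) = 2 exactly.

Treewidth 2.
Bags: B1 = {2, 3, 4}  B2 = {0, 2, 4}  B3 = {1, 2, 4}
Tree: B1–B2, B2–B3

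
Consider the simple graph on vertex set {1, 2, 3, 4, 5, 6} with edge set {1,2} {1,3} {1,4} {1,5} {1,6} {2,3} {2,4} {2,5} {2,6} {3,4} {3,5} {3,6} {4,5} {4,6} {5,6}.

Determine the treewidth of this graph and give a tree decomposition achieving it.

Treewidth 5.
Bags: B1 = {1, 2, 3, 4, 5, 6}
Tree: (single bag)

With just one bag of size 6, the width is 6 − 1 = 5, so tw(G) ≤ 5. For the lower bound, the 6 vertices {1, 2, 3, 4, 5, 6} are pairwise adjacent, and any tree decomposition puts a clique entirely inside one bag — forcing width ≥ 5. The upper and lower bounds meet at 5, so that is the treewidth.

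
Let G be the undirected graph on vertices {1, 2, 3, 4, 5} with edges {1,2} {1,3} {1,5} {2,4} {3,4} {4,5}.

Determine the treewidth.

A width-2 tree decomposition is:
Bags: B1 = {1, 3, 4}  B2 = {1, 4, 5}  B3 = {1, 2, 4}
Tree: B1–B2, B2–B3
Each bag holds 3 vertices, so the decomposition has width 2, which upper-bounds the treewidth. For the lower bound, G contains the cycle 4–3–1–5–4, so G is not a forest; only forests have treewidth ≤ 1, hence tw(G) ≥ 2. Therefore the treewidth is 2.

2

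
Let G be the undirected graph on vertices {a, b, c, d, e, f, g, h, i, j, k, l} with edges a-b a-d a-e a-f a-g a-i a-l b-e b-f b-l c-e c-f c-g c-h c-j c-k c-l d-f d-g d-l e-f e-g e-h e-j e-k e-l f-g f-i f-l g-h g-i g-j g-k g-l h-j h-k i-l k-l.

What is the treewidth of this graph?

4

A width-4 tree decomposition is:
Bags: B1 = {a, e, f, g, l}  B2 = {c, e, f, g, l}  B3 = {a, d, f, g, l}  B4 = {a, f, g, i, l}  B5 = {c, e, g, k, l}  B6 = {a, b, e, f, l}  B7 = {c, e, g, h, k}  B8 = {c, e, g, h, j}
Tree: B1–B2, B1–B3, B3–B4, B2–B5, B1–B6, B5–B7, B7–B8
Every bag has size at most 5, so the width is 5 − 1 = 4 and tw(G) ≤ 4. For the lower bound, the 5 vertices {a, d, f, g, l} are pairwise adjacent, and any tree decomposition puts a clique entirely inside one bag — forcing width ≥ 4. Therefore the treewidth is 4.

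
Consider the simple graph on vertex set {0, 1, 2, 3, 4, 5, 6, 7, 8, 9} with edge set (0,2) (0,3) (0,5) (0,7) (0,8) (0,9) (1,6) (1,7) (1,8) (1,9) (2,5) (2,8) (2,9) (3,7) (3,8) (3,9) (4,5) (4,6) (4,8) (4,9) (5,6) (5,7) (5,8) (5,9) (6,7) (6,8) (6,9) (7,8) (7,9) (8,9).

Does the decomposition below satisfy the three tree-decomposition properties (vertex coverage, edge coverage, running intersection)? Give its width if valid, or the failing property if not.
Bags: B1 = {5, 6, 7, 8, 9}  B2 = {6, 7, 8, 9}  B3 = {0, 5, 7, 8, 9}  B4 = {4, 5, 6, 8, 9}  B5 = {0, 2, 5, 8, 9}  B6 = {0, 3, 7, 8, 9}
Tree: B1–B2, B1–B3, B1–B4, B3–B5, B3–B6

No — vertex 1 appears in no bag.

A tree decomposition must satisfy three properties: every vertex lies in some bag; for every edge, both endpoints lie together in some bag; and for every vertex, the bags containing it form a connected subtree. Here vertex 1 appears in no bag, so the decomposition is invalid.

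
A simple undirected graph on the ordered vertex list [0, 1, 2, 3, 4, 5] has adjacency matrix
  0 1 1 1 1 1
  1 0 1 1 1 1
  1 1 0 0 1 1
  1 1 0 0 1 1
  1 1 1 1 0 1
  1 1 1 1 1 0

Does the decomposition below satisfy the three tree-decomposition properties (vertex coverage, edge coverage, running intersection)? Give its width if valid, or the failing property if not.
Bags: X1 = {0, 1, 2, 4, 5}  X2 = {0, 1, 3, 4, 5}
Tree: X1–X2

Vertex coverage: the bags together contain {0, 1, 2, 3, 4, 5}, the full vertex set. Edge coverage: each edge of G has both endpoints in at least one bag. Running intersection: for every vertex, the bags containing it form a connected subtree. All three properties hold, so this is a valid tree decomposition of width max|bag| − 1 = 4, and hence tw(G) ≤ 4.

Yes; width 4.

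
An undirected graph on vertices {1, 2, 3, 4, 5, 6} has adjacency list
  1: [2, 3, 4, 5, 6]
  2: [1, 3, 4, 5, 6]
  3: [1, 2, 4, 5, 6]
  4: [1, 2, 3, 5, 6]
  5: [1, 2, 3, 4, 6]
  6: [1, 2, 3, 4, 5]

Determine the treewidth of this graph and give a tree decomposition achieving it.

A single bag containing all 6 vertices is trivially a valid decomposition of width 5. For the lower bound, the 6 vertices {1, 2, 3, 4, 5, 6} are pairwise adjacent, and any tree decomposition puts a clique entirely inside one bag — forcing width ≥ 5. Therefore the treewidth is 5.

Treewidth 5.
One such decomposition:
Bags: B1 = {1, 2, 3, 4, 5, 6}
Tree: (single bag)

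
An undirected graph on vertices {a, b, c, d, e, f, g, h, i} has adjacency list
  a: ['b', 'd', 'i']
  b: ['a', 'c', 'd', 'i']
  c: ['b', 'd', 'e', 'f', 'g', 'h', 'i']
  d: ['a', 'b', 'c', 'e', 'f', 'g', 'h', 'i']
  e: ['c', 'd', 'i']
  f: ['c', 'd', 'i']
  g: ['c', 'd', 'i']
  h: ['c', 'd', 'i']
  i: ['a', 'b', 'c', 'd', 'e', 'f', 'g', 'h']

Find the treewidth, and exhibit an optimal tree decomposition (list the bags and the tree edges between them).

Treewidth 3.
One such decomposition:
Bags: B1 = {c, d, f, i}  B2 = {c, d, h, i}  B3 = {c, d, e, i}  B4 = {c, d, g, i}  B5 = {b, c, d, i}  B6 = {a, b, d, i}
Tree: B1–B2, B1–B3, B3–B4, B3–B5, B5–B6

Every bag has size at most 4, so the width is 4 − 1 = 3 and tw(G) ≤ 3. Conversely, {c, d, f, i} is a clique of size 4, and the vertices of any clique must share a bag in every tree decomposition; so some bag has ≥ 4 vertices and tw(G) ≥ 3. The upper and lower bounds meet at 3, so that is the treewidth.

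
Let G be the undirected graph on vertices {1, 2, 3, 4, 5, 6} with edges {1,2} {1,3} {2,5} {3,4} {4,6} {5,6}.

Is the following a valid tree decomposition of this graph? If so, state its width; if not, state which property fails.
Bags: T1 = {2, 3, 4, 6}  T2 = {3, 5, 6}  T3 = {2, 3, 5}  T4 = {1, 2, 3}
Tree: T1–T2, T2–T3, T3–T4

A tree decomposition must satisfy three properties: every vertex lies in some bag; for every edge, both endpoints lie together in some bag; and for every vertex, the bags containing it form a connected subtree. Here bags containing vertex 2 are not connected in the tree, so the decomposition is invalid.

No — bags containing vertex 2 are not connected in the tree.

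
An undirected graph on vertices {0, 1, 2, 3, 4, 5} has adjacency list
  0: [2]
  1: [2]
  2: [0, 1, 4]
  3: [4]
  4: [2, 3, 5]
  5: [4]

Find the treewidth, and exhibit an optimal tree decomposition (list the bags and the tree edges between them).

Treewidth 1.
One optimal decomposition is:
Bags: B1 = {2, 4}  B2 = {1, 2}  B3 = {0, 2}  B4 = {3, 4}  B5 = {4, 5}
Tree: B1–B2, B2–B3, B1–B4, B1–B5

Every bag has size at most 2, so the width is 2 − 1 = 1 and tw(G) ≤ 1. G has an edge, so its treewidth is at least 1. Therefore the treewidth is 1.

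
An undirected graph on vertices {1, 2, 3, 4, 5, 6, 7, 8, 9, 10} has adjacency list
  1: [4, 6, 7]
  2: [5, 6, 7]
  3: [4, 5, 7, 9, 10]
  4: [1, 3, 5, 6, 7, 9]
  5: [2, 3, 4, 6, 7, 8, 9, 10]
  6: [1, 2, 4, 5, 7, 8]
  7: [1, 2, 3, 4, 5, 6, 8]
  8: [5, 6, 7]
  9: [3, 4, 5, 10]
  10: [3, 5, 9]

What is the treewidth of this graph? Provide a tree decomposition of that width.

Treewidth 3.
Bags: B1 = {5, 6, 7, 8}  B2 = {4, 5, 6, 7}  B3 = {3, 4, 5, 7}  B4 = {3, 4, 5, 9}  B5 = {3, 5, 9, 10}  B6 = {1, 4, 6, 7}  B7 = {2, 5, 6, 7}
Tree: B1–B2, B2–B3, B3–B4, B4–B5, B2–B6, B2–B7

The largest bag has 4 vertices, giving width 3; this decomposition certifies tw(G) ≤ 3. Conversely, {1, 4, 6, 7} is a clique of size 4, and the vertices of any clique must share a bag in every tree decomposition; so some bag has ≥ 4 vertices and tw(G) ≥ 3. The upper and lower bounds meet at 3, so that is the treewidth.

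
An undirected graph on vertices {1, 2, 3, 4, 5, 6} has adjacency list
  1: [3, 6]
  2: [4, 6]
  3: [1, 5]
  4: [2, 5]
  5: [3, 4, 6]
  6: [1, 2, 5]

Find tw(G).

A width-2 tree decomposition is:
Bags: B1 = {1, 3, 6}  B2 = {3, 5, 6}  B3 = {2, 5, 6}  B4 = {2, 4, 5}
Tree: B1–B2, B2–B3, B3–B4
Every bag has size at most 3, so the width is 3 − 1 = 2 and tw(G) ≤ 2. The edges 1–3–5–6–1 form a cycle, so G is not a tree and its treewidth is at least 2. Combining the bounds, tw(G) = 2.

2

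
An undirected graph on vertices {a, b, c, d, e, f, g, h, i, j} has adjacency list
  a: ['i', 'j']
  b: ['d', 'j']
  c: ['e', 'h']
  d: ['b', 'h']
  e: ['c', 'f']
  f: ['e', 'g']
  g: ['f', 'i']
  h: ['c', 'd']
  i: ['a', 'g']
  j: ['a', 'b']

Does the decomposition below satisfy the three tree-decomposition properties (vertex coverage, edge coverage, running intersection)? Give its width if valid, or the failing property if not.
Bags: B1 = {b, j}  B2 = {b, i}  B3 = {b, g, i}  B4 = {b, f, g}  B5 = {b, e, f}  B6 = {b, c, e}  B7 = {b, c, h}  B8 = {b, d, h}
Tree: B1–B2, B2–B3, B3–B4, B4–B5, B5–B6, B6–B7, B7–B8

A tree decomposition must satisfy three properties: every vertex lies in some bag; for every edge, both endpoints lie together in some bag; and for every vertex, the bags containing it form a connected subtree. Here vertex a appears in no bag, so the decomposition is invalid.

No — vertex a appears in no bag.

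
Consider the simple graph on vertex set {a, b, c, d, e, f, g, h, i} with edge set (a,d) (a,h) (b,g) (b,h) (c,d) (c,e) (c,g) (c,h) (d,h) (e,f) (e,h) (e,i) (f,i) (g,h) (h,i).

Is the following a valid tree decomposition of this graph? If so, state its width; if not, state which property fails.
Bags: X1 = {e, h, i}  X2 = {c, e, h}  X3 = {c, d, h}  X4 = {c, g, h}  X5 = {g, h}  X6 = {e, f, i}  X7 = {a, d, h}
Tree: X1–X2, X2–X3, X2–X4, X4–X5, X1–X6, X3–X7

No — vertex b appears in no bag.

A tree decomposition must satisfy three properties: every vertex lies in some bag; for every edge, both endpoints lie together in some bag; and for every vertex, the bags containing it form a connected subtree. Here vertex b appears in no bag, so the decomposition is invalid.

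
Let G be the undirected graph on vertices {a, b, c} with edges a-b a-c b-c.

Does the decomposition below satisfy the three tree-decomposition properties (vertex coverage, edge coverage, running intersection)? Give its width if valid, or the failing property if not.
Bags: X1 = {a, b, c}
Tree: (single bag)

Yes; width 2.

Vertex coverage: the bags together contain {a, b, c}, the full vertex set. Edge coverage: each edge of G has both endpoints in at least one bag. Running intersection: for every vertex, the bags containing it form a connected subtree. All three properties hold, so this is a valid tree decomposition of width max|bag| − 1 = 2, and hence tw(G) ≤ 2.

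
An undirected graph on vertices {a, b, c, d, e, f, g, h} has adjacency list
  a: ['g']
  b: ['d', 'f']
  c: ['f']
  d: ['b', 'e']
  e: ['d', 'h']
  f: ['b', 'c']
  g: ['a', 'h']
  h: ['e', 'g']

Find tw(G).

1

A width-1 tree decomposition is:
Bags: B1 = {a, g}  B2 = {g, h}  B3 = {e, h}  B4 = {d, e}  B5 = {b, d}  B6 = {b, f}  B7 = {c, f}
Tree: B1–B2, B2–B3, B3–B4, B4–B5, B5–B6, B6–B7
Each bag holds 2 vertices, so the decomposition has width 1, which upper-bounds the treewidth. G has an edge, so its treewidth is at least 1. The upper and lower bounds meet at 1, so that is the treewidth.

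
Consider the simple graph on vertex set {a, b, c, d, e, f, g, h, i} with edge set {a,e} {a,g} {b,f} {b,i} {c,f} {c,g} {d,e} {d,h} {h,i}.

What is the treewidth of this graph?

A width-2 tree decomposition is:
Bags: B1 = {a, e, g}  B2 = {d, e, g}  B3 = {d, g, h}  B4 = {g, h, i}  B5 = {b, g, i}  B6 = {b, f, g}  B7 = {c, f, g}
Tree: B1–B2, B2–B3, B3–B4, B4–B5, B5–B6, B6–B7
The largest bag has 3 vertices, giving width 2; this decomposition certifies tw(G) ≤ 2. For the lower bound, G contains the cycle g–a–e–d–h–i–b–f–c–g, so G is not a forest; only forests have treewidth ≤ 1, hence tw(G) ≥ 2. Therefore the treewidth is 2.

2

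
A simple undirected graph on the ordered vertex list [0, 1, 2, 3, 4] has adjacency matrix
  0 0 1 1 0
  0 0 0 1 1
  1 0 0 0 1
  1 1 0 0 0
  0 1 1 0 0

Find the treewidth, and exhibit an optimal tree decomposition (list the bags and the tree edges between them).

Treewidth 2.
One such decomposition:
Bags: B1 = {0, 1, 3}  B2 = {0, 1, 2}  B3 = {1, 2, 4}
Tree: B1–B2, B2–B3

Each bag holds 3 vertices, so the decomposition has width 2, which upper-bounds the treewidth. For the lower bound, G contains the cycle 1–3–0–2–4–1, so G is not a forest; only forests have treewidth ≤ 1, hence tw(G) ≥ 2. The upper and lower bounds meet at 2, so that is the treewidth.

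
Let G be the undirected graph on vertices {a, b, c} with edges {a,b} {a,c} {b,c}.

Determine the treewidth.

2

A width-2 tree decomposition is:
Bags: B1 = {a, b, c}
Tree: (single bag)
With just one bag of size 3, the width is 3 − 1 = 2, so tw(G) ≤ 2. Conversely, {a, b, c} is a clique of size 3, and the vertices of any clique must share a bag in every tree decomposition; so some bag has ≥ 3 vertices and tw(G) ≥ 2. The upper and lower bounds meet at 2, so that is the treewidth.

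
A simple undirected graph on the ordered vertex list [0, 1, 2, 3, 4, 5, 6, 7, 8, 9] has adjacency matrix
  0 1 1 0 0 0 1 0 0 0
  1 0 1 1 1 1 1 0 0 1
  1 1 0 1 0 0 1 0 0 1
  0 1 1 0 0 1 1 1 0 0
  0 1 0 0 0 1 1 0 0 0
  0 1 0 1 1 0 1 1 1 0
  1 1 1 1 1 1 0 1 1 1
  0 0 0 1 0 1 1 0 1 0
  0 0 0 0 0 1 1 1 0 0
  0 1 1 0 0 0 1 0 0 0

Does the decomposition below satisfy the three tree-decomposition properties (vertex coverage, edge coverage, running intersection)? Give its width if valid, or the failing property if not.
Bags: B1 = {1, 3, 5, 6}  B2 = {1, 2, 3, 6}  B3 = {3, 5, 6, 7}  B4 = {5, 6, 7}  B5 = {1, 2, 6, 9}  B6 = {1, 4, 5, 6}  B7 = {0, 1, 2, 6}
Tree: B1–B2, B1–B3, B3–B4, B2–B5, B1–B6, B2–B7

A tree decomposition must satisfy three properties: every vertex lies in some bag; for every edge, both endpoints lie together in some bag; and for every vertex, the bags containing it form a connected subtree. Here vertex 8 appears in no bag, so the decomposition is invalid.

No — vertex 8 appears in no bag.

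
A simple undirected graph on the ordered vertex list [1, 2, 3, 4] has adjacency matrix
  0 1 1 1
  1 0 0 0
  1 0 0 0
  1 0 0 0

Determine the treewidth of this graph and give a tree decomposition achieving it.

Treewidth 1.
One such decomposition:
Bags: B1 = {1, 4}  B2 = {1, 3}  B3 = {1, 2}
Tree: B1–B2, B1–B3

Each bag holds 2 vertices, so the decomposition has width 1, which upper-bounds the treewidth. Since G has at least one edge (e.g. 4–1), it is not an edgeless graph, so tw(G) ≥ 1. Hence tw(G) = 1 exactly.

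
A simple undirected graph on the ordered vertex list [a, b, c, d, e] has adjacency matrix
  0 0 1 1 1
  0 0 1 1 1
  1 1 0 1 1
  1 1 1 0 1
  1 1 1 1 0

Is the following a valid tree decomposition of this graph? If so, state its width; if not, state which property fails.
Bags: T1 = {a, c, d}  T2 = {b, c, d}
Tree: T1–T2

No — vertex e appears in no bag.

A tree decomposition must satisfy three properties: every vertex lies in some bag; for every edge, both endpoints lie together in some bag; and for every vertex, the bags containing it form a connected subtree. Here vertex e appears in no bag, so the decomposition is invalid.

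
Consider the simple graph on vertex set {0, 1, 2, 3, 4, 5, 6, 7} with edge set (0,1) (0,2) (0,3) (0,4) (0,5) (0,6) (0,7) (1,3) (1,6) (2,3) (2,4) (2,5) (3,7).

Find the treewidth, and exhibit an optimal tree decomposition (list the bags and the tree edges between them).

The largest bag has 3 vertices, giving width 2; this decomposition certifies tw(G) ≤ 2. For the lower bound, the 3 vertices {0, 1, 3} are pairwise adjacent, and any tree decomposition puts a clique entirely inside one bag — forcing width ≥ 2. Hence tw(G) = 2 exactly.

Treewidth 2.
One such decomposition:
Bags: B1 = {0, 2, 3}  B2 = {0, 2, 5}  B3 = {0, 3, 7}  B4 = {0, 1, 3}  B5 = {0, 2, 4}  B6 = {0, 1, 6}
Tree: B1–B2, B1–B3, B1–B4, B2–B5, B4–B6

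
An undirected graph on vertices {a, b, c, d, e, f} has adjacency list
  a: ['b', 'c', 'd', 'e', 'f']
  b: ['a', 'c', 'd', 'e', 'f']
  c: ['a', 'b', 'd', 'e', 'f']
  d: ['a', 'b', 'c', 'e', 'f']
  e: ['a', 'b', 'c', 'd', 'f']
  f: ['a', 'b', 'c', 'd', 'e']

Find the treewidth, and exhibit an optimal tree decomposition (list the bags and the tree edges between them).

Treewidth 5.
One optimal decomposition is:
Bags: B1 = {a, b, c, d, e, f}
Tree: (single bag)

With just one bag of size 6, the width is 6 − 1 = 5, so tw(G) ≤ 5. For the lower bound, the 6 vertices {a, b, c, d, e, f} are pairwise adjacent, and any tree decomposition puts a clique entirely inside one bag — forcing width ≥ 5. Hence tw(G) = 5 exactly.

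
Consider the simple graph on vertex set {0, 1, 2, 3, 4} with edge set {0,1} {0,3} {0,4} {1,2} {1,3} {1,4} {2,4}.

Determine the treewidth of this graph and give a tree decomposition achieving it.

Treewidth 2.
Bags: B1 = {0, 1, 3}  B2 = {0, 1, 4}  B3 = {1, 2, 4}
Tree: B1–B2, B2–B3

Every bag has size at most 3, so the width is 3 − 1 = 2 and tw(G) ≤ 2. Conversely, {0, 1, 3} is a clique of size 3, and the vertices of any clique must share a bag in every tree decomposition; so some bag has ≥ 3 vertices and tw(G) ≥ 2. Therefore the treewidth is 2.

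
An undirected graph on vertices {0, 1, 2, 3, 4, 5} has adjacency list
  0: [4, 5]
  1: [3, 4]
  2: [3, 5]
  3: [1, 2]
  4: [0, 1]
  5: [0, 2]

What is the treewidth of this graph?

2

A width-2 tree decomposition is:
Bags: B1 = {0, 1, 4}  B2 = {0, 1, 5}  B3 = {1, 2, 5}  B4 = {1, 2, 3}
Tree: B1–B2, B2–B3, B3–B4
Every bag has size at most 3, so the width is 3 − 1 = 2 and tw(G) ≤ 2. Since 1–4–0–5–2–3–1 is a cycle in G, G is not acyclic. Forests are exactly the graphs of treewidth ≤ 1, so tw(G) ≥ 2. Combining the bounds, tw(G) = 2.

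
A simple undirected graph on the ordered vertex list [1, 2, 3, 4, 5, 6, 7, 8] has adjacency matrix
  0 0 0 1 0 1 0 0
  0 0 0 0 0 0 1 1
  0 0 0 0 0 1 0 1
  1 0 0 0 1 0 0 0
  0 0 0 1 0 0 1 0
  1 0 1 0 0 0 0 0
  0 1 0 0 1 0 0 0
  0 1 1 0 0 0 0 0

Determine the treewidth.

2

A width-2 tree decomposition is:
Bags: B1 = {2, 5, 7}  B2 = {2, 5, 8}  B3 = {3, 5, 8}  B4 = {3, 5, 6}  B5 = {1, 5, 6}  B6 = {1, 4, 5}
Tree: B1–B2, B2–B3, B3–B4, B4–B5, B5–B6
Each bag holds 3 vertices, so the decomposition has width 2, which upper-bounds the treewidth. Since 5–7–2–8–3–6–1–4–5 is a cycle in G, G is not acyclic. Forests are exactly the graphs of treewidth ≤ 1, so tw(G) ≥ 2. Therefore the treewidth is 2.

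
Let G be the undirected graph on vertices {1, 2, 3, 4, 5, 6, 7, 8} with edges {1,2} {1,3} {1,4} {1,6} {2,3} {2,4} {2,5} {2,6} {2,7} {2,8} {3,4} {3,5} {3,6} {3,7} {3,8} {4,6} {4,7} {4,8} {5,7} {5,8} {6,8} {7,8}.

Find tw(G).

A width-4 tree decomposition is:
Bags: B1 = {2, 3, 4, 6, 8}  B2 = {2, 3, 4, 7, 8}  B3 = {1, 2, 3, 4, 6}  B4 = {2, 3, 5, 7, 8}
Tree: B1–B2, B1–B3, B2–B4
Every bag has size at most 5, so the width is 5 − 1 = 4 and tw(G) ≤ 4. Conversely, {2, 3, 4, 6, 8} is a clique of size 5, and the vertices of any clique must share a bag in every tree decomposition; so some bag has ≥ 5 vertices and tw(G) ≥ 4. Combining the bounds, tw(G) = 4.

4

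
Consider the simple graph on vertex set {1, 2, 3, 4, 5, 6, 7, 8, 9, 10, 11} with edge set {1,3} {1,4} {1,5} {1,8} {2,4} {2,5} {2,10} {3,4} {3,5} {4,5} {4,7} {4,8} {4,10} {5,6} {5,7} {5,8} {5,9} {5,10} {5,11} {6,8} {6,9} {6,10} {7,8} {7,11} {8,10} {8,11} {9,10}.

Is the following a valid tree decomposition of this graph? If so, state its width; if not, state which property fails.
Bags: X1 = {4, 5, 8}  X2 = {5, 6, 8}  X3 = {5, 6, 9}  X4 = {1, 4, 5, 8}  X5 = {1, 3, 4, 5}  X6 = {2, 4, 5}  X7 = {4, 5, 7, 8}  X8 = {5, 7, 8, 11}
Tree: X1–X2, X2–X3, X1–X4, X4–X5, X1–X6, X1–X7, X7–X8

A tree decomposition must satisfy three properties: every vertex lies in some bag; for every edge, both endpoints lie together in some bag; and for every vertex, the bags containing it form a connected subtree. Here vertex 10 appears in no bag, so the decomposition is invalid.

No — vertex 10 appears in no bag.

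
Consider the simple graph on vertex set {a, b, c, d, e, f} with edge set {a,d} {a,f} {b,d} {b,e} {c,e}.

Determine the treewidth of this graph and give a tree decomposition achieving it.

Treewidth 1.
One such decomposition:
Bags: B1 = {c, e}  B2 = {b, e}  B3 = {b, d}  B4 = {a, d}  B5 = {a, f}
Tree: B1–B2, B2–B3, B3–B4, B4–B5

Every bag has size at most 2, so the width is 2 − 1 = 1 and tw(G) ≤ 1. Any graph with an edge has treewidth ≥ 1, and G has the edge c–e. Combining the bounds, tw(G) = 1.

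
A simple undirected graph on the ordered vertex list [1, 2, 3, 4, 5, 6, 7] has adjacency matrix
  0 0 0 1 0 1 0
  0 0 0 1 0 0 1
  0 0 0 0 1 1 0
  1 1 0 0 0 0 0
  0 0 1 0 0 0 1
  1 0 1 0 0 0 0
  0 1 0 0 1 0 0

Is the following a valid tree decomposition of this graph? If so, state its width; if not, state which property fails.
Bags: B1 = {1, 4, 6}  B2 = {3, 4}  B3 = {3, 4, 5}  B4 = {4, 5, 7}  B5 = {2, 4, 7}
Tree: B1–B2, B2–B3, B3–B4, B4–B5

A tree decomposition must satisfy three properties: every vertex lies in some bag; for every edge, both endpoints lie together in some bag; and for every vertex, the bags containing it form a connected subtree. Here edge (6,3) lies in no bag, so the decomposition is invalid.

No — edge (6,3) lies in no bag.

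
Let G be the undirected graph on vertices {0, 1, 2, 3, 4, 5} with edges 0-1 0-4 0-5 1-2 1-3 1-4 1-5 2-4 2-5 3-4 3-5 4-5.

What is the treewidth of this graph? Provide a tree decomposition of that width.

Each bag holds 4 vertices, so the decomposition has width 3, which upper-bounds the treewidth. On the other hand G contains the 4-clique {0, 1, 4, 5}. A clique must lie in a single bag of any decomposition, so no decomposition can have width below 3. Combining the bounds, tw(G) = 3.

Treewidth 3.
Bags: B1 = {1, 2, 4, 5}  B2 = {0, 1, 4, 5}  B3 = {1, 3, 4, 5}
Tree: B1–B2, B1–B3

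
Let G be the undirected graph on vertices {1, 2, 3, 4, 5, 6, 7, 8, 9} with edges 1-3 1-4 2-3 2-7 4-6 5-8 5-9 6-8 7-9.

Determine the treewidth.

A width-2 tree decomposition is:
Bags: B1 = {4, 6, 8}  B2 = {1, 4, 8}  B3 = {1, 3, 8}  B4 = {2, 3, 8}  B5 = {2, 7, 8}  B6 = {7, 8, 9}  B7 = {5, 8, 9}
Tree: B1–B2, B2–B3, B3–B4, B4–B5, B5–B6, B6–B7
The largest bag has 3 vertices, giving width 2; this decomposition certifies tw(G) ≤ 2. For the lower bound, G contains the cycle 8–6–4–1–3–2–7–9–5–8, so G is not a forest; only forests have treewidth ≤ 1, hence tw(G) ≥ 2. The upper and lower bounds meet at 2, so that is the treewidth.

2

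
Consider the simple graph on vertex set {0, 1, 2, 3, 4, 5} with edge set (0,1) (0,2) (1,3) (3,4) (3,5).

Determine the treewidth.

A width-1 tree decomposition is:
Bags: B1 = {1, 3}  B2 = {3, 4}  B3 = {3, 5}  B4 = {0, 1}  B5 = {0, 2}
Tree: B1–B2, B2–B3, B1–B4, B4–B5
The largest bag has 2 vertices, giving width 1; this decomposition certifies tw(G) ≤ 1. Any graph with an edge has treewidth ≥ 1, and G has the edge 1–3. Therefore the treewidth is 1.

1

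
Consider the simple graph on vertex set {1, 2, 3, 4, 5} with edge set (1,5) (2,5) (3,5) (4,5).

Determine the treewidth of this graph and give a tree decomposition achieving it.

Each bag holds 2 vertices, so the decomposition has width 1, which upper-bounds the treewidth. G has an edge, so its treewidth is at least 1. The upper and lower bounds meet at 1, so that is the treewidth.

Treewidth 1.
One optimal decomposition is:
Bags: B1 = {4, 5}  B2 = {2, 5}  B3 = {1, 5}  B4 = {3, 5}
Tree: B1–B2, B2–B3, B3–B4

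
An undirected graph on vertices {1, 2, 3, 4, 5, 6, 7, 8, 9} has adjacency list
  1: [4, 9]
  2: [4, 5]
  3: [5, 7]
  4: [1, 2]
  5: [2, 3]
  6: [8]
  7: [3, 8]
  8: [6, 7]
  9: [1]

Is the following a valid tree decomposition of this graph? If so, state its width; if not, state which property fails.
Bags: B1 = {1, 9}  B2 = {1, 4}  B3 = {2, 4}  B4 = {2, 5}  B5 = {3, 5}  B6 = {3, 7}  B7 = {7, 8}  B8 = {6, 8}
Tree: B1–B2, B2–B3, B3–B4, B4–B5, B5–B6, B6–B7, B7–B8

Checking the three conditions: (i) the bags cover all of {1, 2, 3, 4, 5, 6, 7, 8, 9}; (ii) for each edge, some bag contains both endpoints; (iii) the bags containing any fixed vertex form a subtree. All hold, so the decomposition is valid with width 2 − 1 = 1.

Yes; width 1.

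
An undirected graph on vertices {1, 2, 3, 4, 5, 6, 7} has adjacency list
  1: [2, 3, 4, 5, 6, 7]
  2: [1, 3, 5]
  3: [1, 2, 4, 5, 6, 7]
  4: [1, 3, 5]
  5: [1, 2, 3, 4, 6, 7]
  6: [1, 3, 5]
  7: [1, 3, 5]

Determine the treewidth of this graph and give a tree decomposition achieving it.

Treewidth 3.
One such decomposition:
Bags: B1 = {1, 3, 4, 5}  B2 = {1, 3, 5, 6}  B3 = {1, 3, 5, 7}  B4 = {1, 2, 3, 5}
Tree: B1–B2, B2–B3, B1–B4

Each bag holds 4 vertices, so the decomposition has width 3, which upper-bounds the treewidth. Conversely, {1, 2, 3, 5} is a clique of size 4, and the vertices of any clique must share a bag in every tree decomposition; so some bag has ≥ 4 vertices and tw(G) ≥ 3. Combining the bounds, tw(G) = 3.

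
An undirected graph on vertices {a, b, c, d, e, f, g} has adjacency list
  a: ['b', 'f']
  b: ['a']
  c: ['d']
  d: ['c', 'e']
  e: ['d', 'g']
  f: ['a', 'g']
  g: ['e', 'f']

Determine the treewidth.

1

A width-1 tree decomposition is:
Bags: B1 = {a, b}  B2 = {a, f}  B3 = {f, g}  B4 = {e, g}  B5 = {d, e}  B6 = {c, d}
Tree: B1–B2, B2–B3, B3–B4, B4–B5, B5–B6
The largest bag has 2 vertices, giving width 1; this decomposition certifies tw(G) ≤ 1. Any graph with an edge has treewidth ≥ 1, and G has the edge b–a. Hence tw(G) = 1 exactly.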